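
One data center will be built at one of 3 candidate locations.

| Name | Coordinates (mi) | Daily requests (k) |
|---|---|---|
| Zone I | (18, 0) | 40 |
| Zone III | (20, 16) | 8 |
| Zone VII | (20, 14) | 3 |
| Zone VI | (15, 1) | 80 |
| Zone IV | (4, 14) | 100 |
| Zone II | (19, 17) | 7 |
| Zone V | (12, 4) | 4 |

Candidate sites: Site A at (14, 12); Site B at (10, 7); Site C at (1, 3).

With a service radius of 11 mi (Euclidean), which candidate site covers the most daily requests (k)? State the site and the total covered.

Site B, covering 224

Coverage radius r = 11 mi; a point is covered iff (Δx)²+(Δy)² ≤ 11² = 121.
  Site A (14, 12): covers {Zone III, Zone VII, Zone IV, Zone II, Zone V} → 122
  Site B (10, 7): covers {Zone I, Zone VI, Zone IV, Zone V} → 224
  Site C (1, 3): covers {none} → 0
Maximum coverage at Site B: 224 daily requests (k).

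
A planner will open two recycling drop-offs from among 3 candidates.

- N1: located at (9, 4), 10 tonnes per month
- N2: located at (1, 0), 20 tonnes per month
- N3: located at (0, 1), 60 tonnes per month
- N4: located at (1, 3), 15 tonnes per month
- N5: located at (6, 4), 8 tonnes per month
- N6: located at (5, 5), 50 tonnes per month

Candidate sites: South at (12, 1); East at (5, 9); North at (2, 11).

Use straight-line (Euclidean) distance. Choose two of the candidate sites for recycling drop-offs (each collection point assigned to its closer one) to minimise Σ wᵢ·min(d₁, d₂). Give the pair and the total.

{South, East}, total 1154.4

Evaluate every pair (each demand assigned to the nearer of the two):
  {South, East}: total = 1154.4
  {East, North}: total = 1176.0
  {South, North}: total = 1385.2
Best pair: {South, East} with total 1154.4.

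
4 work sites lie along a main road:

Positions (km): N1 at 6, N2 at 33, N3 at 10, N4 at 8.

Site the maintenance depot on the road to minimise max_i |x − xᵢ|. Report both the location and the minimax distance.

location 19.5, max distance 13.5

The 1-center on a line is the midpoint of the two extreme points: leftmost at 6, rightmost at 33.
Optimal location = (6 + 33)/2 = 19.5; maximum distance = (33 − 6)/2 = 13.5.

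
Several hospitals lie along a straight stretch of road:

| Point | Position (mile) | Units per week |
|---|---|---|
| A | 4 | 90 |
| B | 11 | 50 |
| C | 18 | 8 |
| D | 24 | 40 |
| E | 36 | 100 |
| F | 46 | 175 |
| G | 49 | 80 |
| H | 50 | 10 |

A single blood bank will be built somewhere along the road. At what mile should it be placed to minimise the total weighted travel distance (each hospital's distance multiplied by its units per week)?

For a sum of weighted absolute distances on a line, the optimum is the weighted median (not the mean). Total weight W = 553; half-weight = 276.5.
Sort by position and accumulate weight:
  mile 4 (A, w=90) → cum 90
  mile 11 (B, w=50) → cum 140
  mile 18 (C, w=8) → cum 148
  mile 24 (D, w=40) → cum 188
  mile 36 (E, w=100) → cum 288  ≥ 276.5 → median here
  mile 46 (F, w=175) → cum 463
  mile 49 (G, w=80) → cum 543
  mile 50 (H, w=10) → cum 553
Optimal location: mile 36.

x = 36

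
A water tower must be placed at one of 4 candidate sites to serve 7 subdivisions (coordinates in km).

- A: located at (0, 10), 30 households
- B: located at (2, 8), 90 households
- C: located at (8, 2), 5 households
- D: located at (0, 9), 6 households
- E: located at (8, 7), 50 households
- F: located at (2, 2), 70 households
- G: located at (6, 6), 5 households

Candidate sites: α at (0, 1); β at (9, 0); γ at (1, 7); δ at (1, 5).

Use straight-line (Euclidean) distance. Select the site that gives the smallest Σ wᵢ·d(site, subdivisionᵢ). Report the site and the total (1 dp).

Total weighted distance at each candidate:
  α (0, 1): total = 1709.1
  β (9, 0): total = 2344.6
  γ (1, 7): total = 1011.0
  δ (1, 5): total = 1111.3
Minimum is at γ with total 1011.0 km.

γ, total 1011.0 km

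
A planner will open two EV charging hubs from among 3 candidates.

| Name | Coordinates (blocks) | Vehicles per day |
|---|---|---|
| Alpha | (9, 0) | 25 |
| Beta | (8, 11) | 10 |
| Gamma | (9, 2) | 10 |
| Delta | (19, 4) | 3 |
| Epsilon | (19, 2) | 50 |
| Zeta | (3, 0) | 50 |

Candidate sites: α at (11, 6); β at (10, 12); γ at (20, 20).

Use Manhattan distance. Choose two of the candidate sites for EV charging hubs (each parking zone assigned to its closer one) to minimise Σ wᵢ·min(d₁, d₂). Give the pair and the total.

Evaluate every pair (each demand assigned to the nearer of the two):
  {α, β}: total = 1620
  {α, γ}: total = 1670
  {β, γ}: total = 2416
Best pair: {α, β} with total 1620.

{α, β}, total 1620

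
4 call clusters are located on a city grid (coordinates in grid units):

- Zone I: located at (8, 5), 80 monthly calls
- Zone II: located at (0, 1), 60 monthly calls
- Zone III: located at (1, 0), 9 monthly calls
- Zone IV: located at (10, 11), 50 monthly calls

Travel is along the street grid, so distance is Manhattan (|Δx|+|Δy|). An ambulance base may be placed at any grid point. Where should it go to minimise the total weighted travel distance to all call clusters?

Manhattan distance separates: Σwᵢ(|x−xᵢ|+|y−yᵢ|) = Σwᵢ|x−xᵢ| + Σwᵢ|y−yᵢ|, so x and y are optimised independently as 1-D weighted medians.
Total weight W = 199; half = 99.5.
x-coordinate, sorted with cumulative weight:
  x=0 (Zone II, w=60) cum 60
  x=1 (Zone III, w=9) cum 69
  x=8 (Zone I, w=80) cum 149  ← median
  x=10 (Zone IV, w=50) cum 199
⇒ x* = 8
y-coordinate, sorted with cumulative weight:
  y=0 (Zone III, w=9) cum 9
  y=1 (Zone II, w=60) cum 69
  y=5 (Zone I, w=80) cum 149  ← median
  y=11 (Zone IV, w=50) cum 199
⇒ y* = 5

(8, 5)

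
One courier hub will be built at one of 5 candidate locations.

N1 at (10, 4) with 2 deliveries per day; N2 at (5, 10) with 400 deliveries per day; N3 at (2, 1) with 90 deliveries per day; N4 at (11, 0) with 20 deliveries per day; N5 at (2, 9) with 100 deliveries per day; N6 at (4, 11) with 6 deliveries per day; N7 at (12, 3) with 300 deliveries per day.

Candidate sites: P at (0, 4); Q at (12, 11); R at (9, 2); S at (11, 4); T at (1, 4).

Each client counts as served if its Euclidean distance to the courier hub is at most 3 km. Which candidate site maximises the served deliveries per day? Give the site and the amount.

Coverage radius r = 3 km; a point is covered iff (Δx)²+(Δy)² ≤ 3² = 9.
  P (0, 4): covers {none} → 0
  Q (12, 11): covers {none} → 0
  R (9, 2): covers {N1, N4} → 22
  S (11, 4): covers {N1, N7} → 302
  T (1, 4): covers {none} → 0
Maximum coverage at S: 302 deliveries per day.

S, covering 302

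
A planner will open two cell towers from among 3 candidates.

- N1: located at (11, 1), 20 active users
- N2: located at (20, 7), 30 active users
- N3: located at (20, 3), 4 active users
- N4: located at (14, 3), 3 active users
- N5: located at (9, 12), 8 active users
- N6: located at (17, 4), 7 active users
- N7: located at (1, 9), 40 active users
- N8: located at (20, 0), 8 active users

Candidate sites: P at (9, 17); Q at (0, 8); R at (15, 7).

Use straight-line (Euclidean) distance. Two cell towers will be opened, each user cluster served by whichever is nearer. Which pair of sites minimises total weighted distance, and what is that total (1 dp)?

Evaluate every pair (each demand assigned to the nearer of the two):
  {Q, R}: total = 545.3
  {P, R}: total = 918.8
  {P, Q}: total = 1188.0
Best pair: {Q, R} with total 545.3.

{Q, R}, total 545.3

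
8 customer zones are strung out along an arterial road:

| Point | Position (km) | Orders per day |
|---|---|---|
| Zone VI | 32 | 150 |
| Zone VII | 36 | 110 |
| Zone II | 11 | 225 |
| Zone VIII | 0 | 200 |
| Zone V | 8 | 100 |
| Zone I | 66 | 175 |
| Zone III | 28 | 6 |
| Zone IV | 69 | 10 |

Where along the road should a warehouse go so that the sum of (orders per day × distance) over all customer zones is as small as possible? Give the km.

For a sum of weighted absolute distances on a line, the optimum is the weighted median (not the mean). Total weight W = 976; half-weight = 488.
Sort by position and accumulate weight:
  km 0 (Zone VIII, w=200) → cum 200
  km 8 (Zone V, w=100) → cum 300
  km 11 (Zone II, w=225) → cum 525  ≥ 488 → median here
  km 28 (Zone III, w=6) → cum 531
  km 32 (Zone VI, w=150) → cum 681
  km 36 (Zone VII, w=110) → cum 791
  km 66 (Zone I, w=175) → cum 966
  km 69 (Zone IV, w=10) → cum 976
Optimal location: km 11.

x = 11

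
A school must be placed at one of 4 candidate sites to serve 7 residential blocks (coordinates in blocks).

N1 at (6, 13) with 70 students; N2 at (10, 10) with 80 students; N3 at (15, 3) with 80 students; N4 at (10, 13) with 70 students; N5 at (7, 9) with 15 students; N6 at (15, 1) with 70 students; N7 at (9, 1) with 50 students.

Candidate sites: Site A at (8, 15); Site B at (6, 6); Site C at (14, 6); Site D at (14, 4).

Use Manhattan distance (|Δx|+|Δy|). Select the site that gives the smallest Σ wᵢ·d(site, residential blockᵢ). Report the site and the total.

Site C, total 3850 blocks

Total weighted distance at each candidate:
  Site A (8, 15): total = 4965
  Site B (6, 6): total = 4300
  Site C (14, 6): total = 3850
  Site D (14, 4): total = 3920
Minimum is at Site C with total 3850 blocks.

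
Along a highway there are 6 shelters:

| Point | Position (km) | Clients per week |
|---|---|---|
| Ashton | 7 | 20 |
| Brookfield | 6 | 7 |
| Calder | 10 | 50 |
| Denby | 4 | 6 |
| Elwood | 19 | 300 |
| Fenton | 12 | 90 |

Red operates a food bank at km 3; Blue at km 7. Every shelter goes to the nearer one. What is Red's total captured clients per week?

6

The indifferent point is the midpoint (3+7)/2 = 5; shelters left of it (closer to Red at 3) go to Red, those right go to Blue.
  Denby at 4 (w=6) → Red
  Brookfield at 6 (w=7) → Blue
  Ashton at 7 (w=20) → Blue
  Calder at 10 (w=50) → Blue
  Fenton at 12 (w=90) → Blue
  Elwood at 19 (w=300) → Blue
Red captures 6; Blue captures 467.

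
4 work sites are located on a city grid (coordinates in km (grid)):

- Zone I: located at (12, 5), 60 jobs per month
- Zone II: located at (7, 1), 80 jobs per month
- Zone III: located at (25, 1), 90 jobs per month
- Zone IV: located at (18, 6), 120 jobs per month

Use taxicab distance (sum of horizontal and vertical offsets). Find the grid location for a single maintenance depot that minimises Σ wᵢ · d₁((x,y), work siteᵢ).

(18, 5)

Manhattan distance separates: Σwᵢ(|x−xᵢ|+|y−yᵢ|) = Σwᵢ|x−xᵢ| + Σwᵢ|y−yᵢ|, so x and y are optimised independently as 1-D weighted medians.
Total weight W = 350; half = 175.
x-coordinate, sorted with cumulative weight:
  x=7 (Zone II, w=80) cum 80
  x=12 (Zone I, w=60) cum 140
  x=18 (Zone IV, w=120) cum 260  ← median
  x=25 (Zone III, w=90) cum 350
⇒ x* = 18
y-coordinate, sorted with cumulative weight:
  y=1 (Zone II, w=80) cum 80
  y=1 (Zone III, w=90) cum 170
  y=5 (Zone I, w=60) cum 230  ← median
  y=6 (Zone IV, w=120) cum 350
⇒ y* = 5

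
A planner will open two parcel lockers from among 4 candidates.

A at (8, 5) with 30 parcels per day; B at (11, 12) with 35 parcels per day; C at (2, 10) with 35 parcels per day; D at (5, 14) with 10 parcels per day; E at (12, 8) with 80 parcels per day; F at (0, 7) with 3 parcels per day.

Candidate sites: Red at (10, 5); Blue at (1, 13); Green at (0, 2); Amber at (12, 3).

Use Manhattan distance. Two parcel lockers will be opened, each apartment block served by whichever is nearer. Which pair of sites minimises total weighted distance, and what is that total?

Evaluate every pair (each demand assigned to the nearer of the two):
  {Red, Blue}: total = 951
  {Blue, Amber}: total = 1141
  {Red, Green}: total = 1245
  {Red, Amber}: total = 1371
  {Green, Amber}: total = 1465
  {Blue, Green}: total = 2200
Best pair: {Red, Blue} with total 951.

{Red, Blue}, total 951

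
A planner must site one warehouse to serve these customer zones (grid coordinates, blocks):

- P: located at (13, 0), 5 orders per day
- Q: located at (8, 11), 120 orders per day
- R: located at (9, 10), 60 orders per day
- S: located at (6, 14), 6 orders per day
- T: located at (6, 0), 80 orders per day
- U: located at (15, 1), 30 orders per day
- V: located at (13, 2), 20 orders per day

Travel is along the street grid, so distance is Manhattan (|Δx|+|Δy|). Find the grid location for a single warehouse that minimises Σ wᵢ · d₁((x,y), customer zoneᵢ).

Manhattan distance separates: Σwᵢ(|x−xᵢ|+|y−yᵢ|) = Σwᵢ|x−xᵢ| + Σwᵢ|y−yᵢ|, so x and y are optimised independently as 1-D weighted medians.
Total weight W = 321; half = 160.5.
x-coordinate, sorted with cumulative weight:
  x=6 (S, w=6) cum 6
  x=6 (T, w=80) cum 86
  x=8 (Q, w=120) cum 206  ← median
  x=9 (R, w=60) cum 266
  x=13 (P, w=5) cum 271
  x=13 (V, w=20) cum 291
  x=15 (U, w=30) cum 321
⇒ x* = 8
y-coordinate, sorted with cumulative weight:
  y=0 (P, w=5) cum 5
  y=0 (T, w=80) cum 85
  y=1 (U, w=30) cum 115
  y=2 (V, w=20) cum 135
  y=10 (R, w=60) cum 195  ← median
  y=11 (Q, w=120) cum 315
  y=14 (S, w=6) cum 321
⇒ y* = 10

(8, 10)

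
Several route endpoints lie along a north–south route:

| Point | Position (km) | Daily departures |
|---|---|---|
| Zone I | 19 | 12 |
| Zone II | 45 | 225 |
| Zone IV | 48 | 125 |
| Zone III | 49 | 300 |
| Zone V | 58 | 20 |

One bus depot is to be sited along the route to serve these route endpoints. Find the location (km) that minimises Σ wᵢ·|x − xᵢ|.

x = 48

For a sum of weighted absolute distances on a line, the optimum is the weighted median (not the mean). Total weight W = 682; half-weight = 341.
Sort by position and accumulate weight:
  km 19 (Zone I, w=12) → cum 12
  km 45 (Zone II, w=225) → cum 237
  km 48 (Zone IV, w=125) → cum 362  ≥ 341 → median here
  km 49 (Zone III, w=300) → cum 662
  km 58 (Zone V, w=20) → cum 682
Optimal location: km 48.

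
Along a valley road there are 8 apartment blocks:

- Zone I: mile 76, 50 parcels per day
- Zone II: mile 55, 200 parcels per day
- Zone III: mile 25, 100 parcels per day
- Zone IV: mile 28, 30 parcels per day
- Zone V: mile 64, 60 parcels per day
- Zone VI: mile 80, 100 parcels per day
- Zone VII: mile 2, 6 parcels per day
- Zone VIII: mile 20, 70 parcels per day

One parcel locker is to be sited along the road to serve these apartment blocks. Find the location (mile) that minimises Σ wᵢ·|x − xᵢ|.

x = 55

For a sum of weighted absolute distances on a line, the optimum is the weighted median (not the mean). Total weight W = 616; half-weight = 308.
Sort by position and accumulate weight:
  mile 2 (Zone VII, w=6) → cum 6
  mile 20 (Zone VIII, w=70) → cum 76
  mile 25 (Zone III, w=100) → cum 176
  mile 28 (Zone IV, w=30) → cum 206
  mile 55 (Zone II, w=200) → cum 406  ≥ 308 → median here
  mile 64 (Zone V, w=60) → cum 466
  mile 76 (Zone I, w=50) → cum 516
  mile 80 (Zone VI, w=100) → cum 616
Optimal location: mile 55.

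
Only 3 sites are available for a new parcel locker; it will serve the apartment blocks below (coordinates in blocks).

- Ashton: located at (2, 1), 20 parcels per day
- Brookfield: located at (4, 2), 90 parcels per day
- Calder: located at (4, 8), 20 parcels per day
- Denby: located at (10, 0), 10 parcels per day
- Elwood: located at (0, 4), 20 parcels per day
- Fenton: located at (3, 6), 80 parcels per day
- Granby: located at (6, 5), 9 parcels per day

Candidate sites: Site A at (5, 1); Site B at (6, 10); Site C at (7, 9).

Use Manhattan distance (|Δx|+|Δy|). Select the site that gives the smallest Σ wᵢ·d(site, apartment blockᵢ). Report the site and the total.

Site A, total 1225 blocks

Total weighted distance at each candidate:
  Site A (5, 1): total = 1225
  Site B (6, 10): total = 2225
  Site C (7, 9): total = 2205
Minimum is at Site A with total 1225 blocks.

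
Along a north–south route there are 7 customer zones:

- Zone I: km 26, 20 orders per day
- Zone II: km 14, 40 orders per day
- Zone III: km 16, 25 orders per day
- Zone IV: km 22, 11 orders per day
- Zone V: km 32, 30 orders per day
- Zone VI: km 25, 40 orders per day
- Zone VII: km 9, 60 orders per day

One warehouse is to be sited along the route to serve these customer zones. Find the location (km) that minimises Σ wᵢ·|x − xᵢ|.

For a sum of weighted absolute distances on a line, the optimum is the weighted median (not the mean). Total weight W = 226; half-weight = 113.
Sort by position and accumulate weight:
  km 9 (Zone VII, w=60) → cum 60
  km 14 (Zone II, w=40) → cum 100
  km 16 (Zone III, w=25) → cum 125  ≥ 113 → median here
  km 22 (Zone IV, w=11) → cum 136
  km 25 (Zone VI, w=40) → cum 176
  km 26 (Zone I, w=20) → cum 196
  km 32 (Zone V, w=30) → cum 226
Optimal location: km 16.

x = 16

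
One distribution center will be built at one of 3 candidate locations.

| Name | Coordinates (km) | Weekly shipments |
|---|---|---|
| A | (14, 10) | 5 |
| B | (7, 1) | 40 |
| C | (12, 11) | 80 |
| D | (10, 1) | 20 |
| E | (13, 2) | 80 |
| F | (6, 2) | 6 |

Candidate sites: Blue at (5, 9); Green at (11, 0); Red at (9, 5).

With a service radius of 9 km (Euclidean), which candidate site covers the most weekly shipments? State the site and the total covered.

Red, covering 231

Coverage radius r = 9 km; a point is covered iff (Δx)²+(Δy)² ≤ 9² = 81.
  Blue (5, 9): covers {B, C, F} → 126
  Green (11, 0): covers {B, D, E, F} → 146
  Red (9, 5): covers {A, B, C, D, E, F} → 231
Maximum coverage at Red: 231 weekly shipments.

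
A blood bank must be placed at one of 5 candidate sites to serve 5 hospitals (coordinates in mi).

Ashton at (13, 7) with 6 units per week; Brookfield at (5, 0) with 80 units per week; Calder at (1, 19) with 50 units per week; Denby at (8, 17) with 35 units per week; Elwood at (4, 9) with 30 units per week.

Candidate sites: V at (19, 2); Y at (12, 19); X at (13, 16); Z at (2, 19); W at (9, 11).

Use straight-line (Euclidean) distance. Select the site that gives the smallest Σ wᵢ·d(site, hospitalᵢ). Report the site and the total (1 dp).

W, total 1910.5 mi

Total weighted distance at each candidate:
  V (19, 2): total = 3563.8
  Y (12, 19): total = 2782.8
  X (13, 16): total = 2624.1
  Z (2, 19): total = 2213.8
  W (9, 11): total = 1910.5
Minimum is at W with total 1910.5 mi.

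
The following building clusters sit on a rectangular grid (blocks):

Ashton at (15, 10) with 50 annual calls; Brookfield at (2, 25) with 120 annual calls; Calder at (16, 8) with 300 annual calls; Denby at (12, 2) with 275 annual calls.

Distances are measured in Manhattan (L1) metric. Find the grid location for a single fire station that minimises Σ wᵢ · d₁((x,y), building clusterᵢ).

(12, 8)

Manhattan distance separates: Σwᵢ(|x−xᵢ|+|y−yᵢ|) = Σwᵢ|x−xᵢ| + Σwᵢ|y−yᵢ|, so x and y are optimised independently as 1-D weighted medians.
Total weight W = 745; half = 372.5.
x-coordinate, sorted with cumulative weight:
  x=2 (Brookfield, w=120) cum 120
  x=12 (Denby, w=275) cum 395  ← median
  x=15 (Ashton, w=50) cum 445
  x=16 (Calder, w=300) cum 745
⇒ x* = 12
y-coordinate, sorted with cumulative weight:
  y=2 (Denby, w=275) cum 275
  y=8 (Calder, w=300) cum 575  ← median
  y=10 (Ashton, w=50) cum 625
  y=25 (Brookfield, w=120) cum 745
⇒ y* = 8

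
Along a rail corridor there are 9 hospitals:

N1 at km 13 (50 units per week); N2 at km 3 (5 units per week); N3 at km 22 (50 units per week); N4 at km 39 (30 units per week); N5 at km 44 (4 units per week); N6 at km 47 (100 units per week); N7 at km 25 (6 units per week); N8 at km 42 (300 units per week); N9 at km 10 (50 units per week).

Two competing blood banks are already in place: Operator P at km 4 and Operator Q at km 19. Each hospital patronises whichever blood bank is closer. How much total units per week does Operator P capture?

55

The indifferent point is the midpoint (4+19)/2 = 11.5; hospitals left of it (closer to Operator P at 4) go to Operator P, those right go to Operator Q.
  N2 at 3 (w=5) → Operator P
  N9 at 10 (w=50) → Operator P
  N1 at 13 (w=50) → Operator Q
  N3 at 22 (w=50) → Operator Q
  N7 at 25 (w=6) → Operator Q
  N4 at 39 (w=30) → Operator Q
  N8 at 42 (w=300) → Operator Q
  N5 at 44 (w=4) → Operator Q
  N6 at 47 (w=100) → Operator Q
Operator P captures 55; Operator Q captures 540.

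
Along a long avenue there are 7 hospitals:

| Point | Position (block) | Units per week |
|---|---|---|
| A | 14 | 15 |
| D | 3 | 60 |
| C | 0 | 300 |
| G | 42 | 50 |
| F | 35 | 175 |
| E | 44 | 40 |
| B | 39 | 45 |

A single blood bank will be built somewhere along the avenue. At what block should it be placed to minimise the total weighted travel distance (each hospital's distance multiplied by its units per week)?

x = 3

For a sum of weighted absolute distances on a line, the optimum is the weighted median (not the mean). Total weight W = 685; half-weight = 342.5.
Sort by position and accumulate weight:
  block 0 (C, w=300) → cum 300
  block 3 (D, w=60) → cum 360  ≥ 342.5 → median here
  block 14 (A, w=15) → cum 375
  block 35 (F, w=175) → cum 550
  block 39 (B, w=45) → cum 595
  block 42 (G, w=50) → cum 645
  block 44 (E, w=40) → cum 685
Optimal location: block 3.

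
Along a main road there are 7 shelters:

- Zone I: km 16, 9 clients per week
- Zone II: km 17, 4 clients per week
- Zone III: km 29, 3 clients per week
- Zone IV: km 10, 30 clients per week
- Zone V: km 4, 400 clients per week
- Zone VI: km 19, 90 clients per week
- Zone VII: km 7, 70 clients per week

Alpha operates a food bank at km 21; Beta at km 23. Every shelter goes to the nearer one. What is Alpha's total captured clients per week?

603

The indifferent point is the midpoint (21+23)/2 = 22; shelters left of it (closer to Alpha at 21) go to Alpha, those right go to Beta.
  Zone V at 4 (w=400) → Alpha
  Zone VII at 7 (w=70) → Alpha
  Zone IV at 10 (w=30) → Alpha
  Zone I at 16 (w=9) → Alpha
  Zone II at 17 (w=4) → Alpha
  Zone VI at 19 (w=90) → Alpha
  Zone III at 29 (w=3) → Beta
Alpha captures 603; Beta captures 3.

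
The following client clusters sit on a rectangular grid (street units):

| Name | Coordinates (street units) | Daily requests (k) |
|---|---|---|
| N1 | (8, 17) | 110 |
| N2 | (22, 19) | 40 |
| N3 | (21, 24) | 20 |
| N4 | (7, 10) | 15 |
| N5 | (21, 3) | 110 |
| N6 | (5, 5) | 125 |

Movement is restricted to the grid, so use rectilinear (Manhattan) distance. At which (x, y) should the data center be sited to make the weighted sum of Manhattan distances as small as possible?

Manhattan distance separates: Σwᵢ(|x−xᵢ|+|y−yᵢ|) = Σwᵢ|x−xᵢ| + Σwᵢ|y−yᵢ|, so x and y are optimised independently as 1-D weighted medians.
Total weight W = 420; half = 210.
x-coordinate, sorted with cumulative weight:
  x=5 (N6, w=125) cum 125
  x=7 (N4, w=15) cum 140
  x=8 (N1, w=110) cum 250  ← median
  x=21 (N3, w=20) cum 270
  x=21 (N5, w=110) cum 380
  x=22 (N2, w=40) cum 420
⇒ x* = 8
y-coordinate, sorted with cumulative weight:
  y=3 (N5, w=110) cum 110
  y=5 (N6, w=125) cum 235  ← median
  y=10 (N4, w=15) cum 250
  y=17 (N1, w=110) cum 360
  y=19 (N2, w=40) cum 400
  y=24 (N3, w=20) cum 420
⇒ y* = 5

(8, 5)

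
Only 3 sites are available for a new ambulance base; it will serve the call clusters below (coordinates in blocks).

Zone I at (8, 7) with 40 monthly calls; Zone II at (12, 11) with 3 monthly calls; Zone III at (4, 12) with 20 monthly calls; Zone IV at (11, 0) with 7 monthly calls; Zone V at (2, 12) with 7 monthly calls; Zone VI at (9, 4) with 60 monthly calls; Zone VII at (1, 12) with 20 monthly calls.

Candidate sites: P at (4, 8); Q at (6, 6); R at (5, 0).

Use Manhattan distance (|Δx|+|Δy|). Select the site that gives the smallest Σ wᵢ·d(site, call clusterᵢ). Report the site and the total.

Q, total 980 blocks

Total weighted distance at each candidate:
  P (4, 8): total = 1140
  Q (6, 6): total = 980
  R (5, 0): total = 1661
Minimum is at Q with total 980 blocks.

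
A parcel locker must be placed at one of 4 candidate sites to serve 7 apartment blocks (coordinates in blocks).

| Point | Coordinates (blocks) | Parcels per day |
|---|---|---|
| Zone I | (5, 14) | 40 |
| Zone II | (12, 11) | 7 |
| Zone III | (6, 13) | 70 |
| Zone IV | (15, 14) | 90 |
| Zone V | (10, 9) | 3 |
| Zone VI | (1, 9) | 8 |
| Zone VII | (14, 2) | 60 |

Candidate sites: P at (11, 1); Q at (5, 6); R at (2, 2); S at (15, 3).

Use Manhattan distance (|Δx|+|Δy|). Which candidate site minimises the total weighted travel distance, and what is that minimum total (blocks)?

Q, total 3444 blocks

Total weighted distance at each candidate:
  P (11, 1): total = 3968
  Q (5, 6): total = 3444
  R (2, 2): total = 4862
  S (15, 3): total = 3550
Minimum is at Q with total 3444 blocks.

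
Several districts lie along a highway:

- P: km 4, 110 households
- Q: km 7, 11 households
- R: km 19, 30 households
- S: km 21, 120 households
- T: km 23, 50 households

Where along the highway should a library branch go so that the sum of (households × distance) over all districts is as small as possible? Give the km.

x = 21

For a sum of weighted absolute distances on a line, the optimum is the weighted median (not the mean). Total weight W = 321; half-weight = 160.5.
Sort by position and accumulate weight:
  km 4 (P, w=110) → cum 110
  km 7 (Q, w=11) → cum 121
  km 19 (R, w=30) → cum 151
  km 21 (S, w=120) → cum 271  ≥ 160.5 → median here
  km 23 (T, w=50) → cum 321
Optimal location: km 21.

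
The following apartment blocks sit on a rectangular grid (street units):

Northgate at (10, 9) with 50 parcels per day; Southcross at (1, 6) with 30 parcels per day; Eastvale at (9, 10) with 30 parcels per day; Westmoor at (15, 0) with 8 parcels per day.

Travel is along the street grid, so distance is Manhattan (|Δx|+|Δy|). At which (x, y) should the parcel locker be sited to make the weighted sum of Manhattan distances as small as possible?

Manhattan distance separates: Σwᵢ(|x−xᵢ|+|y−yᵢ|) = Σwᵢ|x−xᵢ| + Σwᵢ|y−yᵢ|, so x and y are optimised independently as 1-D weighted medians.
Total weight W = 118; half = 59.
x-coordinate, sorted with cumulative weight:
  x=1 (Southcross, w=30) cum 30
  x=9 (Eastvale, w=30) cum 60  ← median
  x=10 (Northgate, w=50) cum 110
  x=15 (Westmoor, w=8) cum 118
⇒ x* = 9
y-coordinate, sorted with cumulative weight:
  y=0 (Westmoor, w=8) cum 8
  y=6 (Southcross, w=30) cum 38
  y=9 (Northgate, w=50) cum 88  ← median
  y=10 (Eastvale, w=30) cum 118
⇒ y* = 9

(9, 9)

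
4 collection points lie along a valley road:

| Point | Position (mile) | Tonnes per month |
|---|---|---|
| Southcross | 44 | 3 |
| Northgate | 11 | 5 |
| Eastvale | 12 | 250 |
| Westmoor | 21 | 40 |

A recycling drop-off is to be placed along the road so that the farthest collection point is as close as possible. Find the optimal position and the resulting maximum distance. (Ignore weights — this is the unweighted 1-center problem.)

The 1-center on a line is the midpoint of the two extreme points: leftmost at 11, rightmost at 44.
Optimal location = (11 + 44)/2 = 27.5; maximum distance = (44 − 11)/2 = 16.5.

location 27.5, max distance 16.5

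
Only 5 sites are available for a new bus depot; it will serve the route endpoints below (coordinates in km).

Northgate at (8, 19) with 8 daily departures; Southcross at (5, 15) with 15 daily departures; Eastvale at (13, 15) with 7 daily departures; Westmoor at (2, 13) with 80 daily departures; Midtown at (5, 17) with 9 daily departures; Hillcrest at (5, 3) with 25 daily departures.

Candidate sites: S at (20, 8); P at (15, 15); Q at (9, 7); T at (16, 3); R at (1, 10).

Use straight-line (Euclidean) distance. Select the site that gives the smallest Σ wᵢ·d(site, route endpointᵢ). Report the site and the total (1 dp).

Total weighted distance at each candidate:
  S (20, 8): total = 2495.1
  P (15, 15): total = 1763.0
  Q (9, 7): total = 1269.0
  T (16, 3): total = 2285.5
  R (1, 10): total = 805.4
Minimum is at R with total 805.4 km.

R, total 805.4 km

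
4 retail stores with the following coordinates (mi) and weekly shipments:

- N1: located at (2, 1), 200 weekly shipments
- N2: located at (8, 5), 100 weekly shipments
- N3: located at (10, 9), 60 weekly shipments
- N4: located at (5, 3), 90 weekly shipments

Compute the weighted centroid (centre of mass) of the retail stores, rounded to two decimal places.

The minimiser of Σwᵢ‖p−pᵢ‖² is the weighted centroid p* = (Σwᵢpᵢ)/(Σwᵢ).
Σwᵢ = 450.
Σwᵢxᵢ = 200·2 + 100·8 + 60·10 + 90·5 = 2250.
Σwᵢyᵢ = 200·1 + 100·5 + 60·9 + 90·3 = 1510.
x* = 2250/450 = 5.00, y* = 1510/450 = 3.36.

(5.00, 3.36)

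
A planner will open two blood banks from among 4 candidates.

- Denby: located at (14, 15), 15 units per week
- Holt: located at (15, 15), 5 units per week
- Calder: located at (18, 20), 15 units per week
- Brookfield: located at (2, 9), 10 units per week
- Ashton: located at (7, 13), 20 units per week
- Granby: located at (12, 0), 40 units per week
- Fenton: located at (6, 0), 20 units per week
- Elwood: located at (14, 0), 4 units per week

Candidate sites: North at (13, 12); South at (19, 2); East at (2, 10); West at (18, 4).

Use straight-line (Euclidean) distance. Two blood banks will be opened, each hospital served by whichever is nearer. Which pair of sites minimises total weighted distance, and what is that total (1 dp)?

Evaluate every pair (each demand assigned to the nearer of the two):
  {North, West}: total = 1006.7
  {North, South}: total = 1018.4
  {North, East}: total = 1078.8
  {East, West}: total = 1125.7
  {South, East}: total = 1188.2
  {South, West}: total = 1487.4
Best pair: {North, West} with total 1006.7.

{North, West}, total 1006.7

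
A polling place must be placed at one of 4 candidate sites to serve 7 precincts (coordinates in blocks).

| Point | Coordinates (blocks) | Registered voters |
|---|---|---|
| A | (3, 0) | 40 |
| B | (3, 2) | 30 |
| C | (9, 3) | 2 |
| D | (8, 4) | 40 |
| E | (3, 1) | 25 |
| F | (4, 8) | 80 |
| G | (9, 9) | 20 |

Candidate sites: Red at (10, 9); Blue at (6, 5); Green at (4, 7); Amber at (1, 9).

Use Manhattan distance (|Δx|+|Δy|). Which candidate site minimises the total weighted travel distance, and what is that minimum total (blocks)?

Green, total 1193 blocks

Total weighted distance at each candidate:
  Red (10, 9): total = 2309
  Blue (6, 5): total = 1345
  Green (4, 7): total = 1193
  Amber (1, 9): total = 1948
Minimum is at Green with total 1193 blocks.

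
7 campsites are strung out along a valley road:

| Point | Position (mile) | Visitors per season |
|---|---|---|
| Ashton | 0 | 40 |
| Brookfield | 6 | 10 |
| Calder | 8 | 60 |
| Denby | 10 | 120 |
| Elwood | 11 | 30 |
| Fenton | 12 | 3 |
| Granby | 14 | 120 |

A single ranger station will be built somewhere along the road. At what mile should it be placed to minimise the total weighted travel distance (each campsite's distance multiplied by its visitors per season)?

For a sum of weighted absolute distances on a line, the optimum is the weighted median (not the mean). Total weight W = 383; half-weight = 191.5.
Sort by position and accumulate weight:
  mile 0 (Ashton, w=40) → cum 40
  mile 6 (Brookfield, w=10) → cum 50
  mile 8 (Calder, w=60) → cum 110
  mile 10 (Denby, w=120) → cum 230  ≥ 191.5 → median here
  mile 11 (Elwood, w=30) → cum 260
  mile 12 (Fenton, w=3) → cum 263
  mile 14 (Granby, w=120) → cum 383
Optimal location: mile 10.

x = 10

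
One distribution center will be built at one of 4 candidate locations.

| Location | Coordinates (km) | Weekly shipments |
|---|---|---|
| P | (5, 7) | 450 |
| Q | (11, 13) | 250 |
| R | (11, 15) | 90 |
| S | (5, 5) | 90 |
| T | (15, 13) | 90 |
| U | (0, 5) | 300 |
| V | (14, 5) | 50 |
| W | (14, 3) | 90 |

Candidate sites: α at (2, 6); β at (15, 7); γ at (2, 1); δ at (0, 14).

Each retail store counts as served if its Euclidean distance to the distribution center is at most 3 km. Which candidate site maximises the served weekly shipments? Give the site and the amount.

Coverage radius r = 3 km; a point is covered iff (Δx)²+(Δy)² ≤ 3² = 9.
  α (2, 6): covers {U} → 300
  β (15, 7): covers {V} → 50
  γ (2, 1): covers {none} → 0
  δ (0, 14): covers {none} → 0
Maximum coverage at α: 300 weekly shipments.

α, covering 300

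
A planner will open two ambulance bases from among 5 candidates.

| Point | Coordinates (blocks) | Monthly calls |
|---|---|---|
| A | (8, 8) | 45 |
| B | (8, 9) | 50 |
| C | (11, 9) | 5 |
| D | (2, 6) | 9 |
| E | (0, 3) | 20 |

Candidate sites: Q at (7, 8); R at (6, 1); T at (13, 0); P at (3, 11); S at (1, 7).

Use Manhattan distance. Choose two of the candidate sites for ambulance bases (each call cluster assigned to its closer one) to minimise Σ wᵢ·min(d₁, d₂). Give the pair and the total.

Evaluate every pair (each demand assigned to the nearer of the two):
  {Q, S}: total = 288
  {Q, R}: total = 393
  {Q, P}: total = 444
  {Q, T}: total = 473
  {P, S}: total = 878
  {R, P}: total = 974
  {T, S}: total = 983
  {R, S}: total = 988
  {T, P}: total = 1034
  {R, T}: total = 1201
Best pair: {Q, S} with total 288.

{Q, S}, total 288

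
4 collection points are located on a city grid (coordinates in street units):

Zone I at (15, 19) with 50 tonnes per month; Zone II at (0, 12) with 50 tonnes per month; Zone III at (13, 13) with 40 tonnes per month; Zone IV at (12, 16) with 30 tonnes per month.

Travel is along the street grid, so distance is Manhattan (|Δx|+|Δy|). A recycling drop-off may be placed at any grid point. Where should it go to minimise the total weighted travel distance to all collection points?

Manhattan distance separates: Σwᵢ(|x−xᵢ|+|y−yᵢ|) = Σwᵢ|x−xᵢ| + Σwᵢ|y−yᵢ|, so x and y are optimised independently as 1-D weighted medians.
Total weight W = 170; half = 85.
x-coordinate, sorted with cumulative weight:
  x=0 (Zone II, w=50) cum 50
  x=12 (Zone IV, w=30) cum 80
  x=13 (Zone III, w=40) cum 120  ← median
  x=15 (Zone I, w=50) cum 170
⇒ x* = 13
y-coordinate, sorted with cumulative weight:
  y=12 (Zone II, w=50) cum 50
  y=13 (Zone III, w=40) cum 90  ← median
  y=16 (Zone IV, w=30) cum 120
  y=19 (Zone I, w=50) cum 170
⇒ y* = 13

(13, 13)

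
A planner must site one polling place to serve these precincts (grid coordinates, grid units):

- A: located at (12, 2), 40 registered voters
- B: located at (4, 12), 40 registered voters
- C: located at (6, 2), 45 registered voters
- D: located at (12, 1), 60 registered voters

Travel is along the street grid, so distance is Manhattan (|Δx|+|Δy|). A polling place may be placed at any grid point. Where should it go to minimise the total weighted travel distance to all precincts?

(12, 2)

Manhattan distance separates: Σwᵢ(|x−xᵢ|+|y−yᵢ|) = Σwᵢ|x−xᵢ| + Σwᵢ|y−yᵢ|, so x and y are optimised independently as 1-D weighted medians.
Total weight W = 185; half = 92.5.
x-coordinate, sorted with cumulative weight:
  x=4 (B, w=40) cum 40
  x=6 (C, w=45) cum 85
  x=12 (A, w=40) cum 125  ← median
  x=12 (D, w=60) cum 185
⇒ x* = 12
y-coordinate, sorted with cumulative weight:
  y=1 (D, w=60) cum 60
  y=2 (A, w=40) cum 100  ← median
  y=2 (C, w=45) cum 145
  y=12 (B, w=40) cum 185
⇒ y* = 2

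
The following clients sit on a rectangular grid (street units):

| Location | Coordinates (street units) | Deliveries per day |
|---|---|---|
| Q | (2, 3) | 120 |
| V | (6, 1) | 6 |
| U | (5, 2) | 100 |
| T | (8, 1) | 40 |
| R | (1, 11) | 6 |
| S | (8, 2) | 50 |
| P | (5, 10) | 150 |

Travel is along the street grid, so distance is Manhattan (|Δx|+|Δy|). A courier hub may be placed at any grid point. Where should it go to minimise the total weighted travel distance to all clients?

(5, 3)

Manhattan distance separates: Σwᵢ(|x−xᵢ|+|y−yᵢ|) = Σwᵢ|x−xᵢ| + Σwᵢ|y−yᵢ|, so x and y are optimised independently as 1-D weighted medians.
Total weight W = 472; half = 236.
x-coordinate, sorted with cumulative weight:
  x=1 (R, w=6) cum 6
  x=2 (Q, w=120) cum 126
  x=5 (U, w=100) cum 226
  x=5 (P, w=150) cum 376  ← median
  x=6 (V, w=6) cum 382
  x=8 (T, w=40) cum 422
  x=8 (S, w=50) cum 472
⇒ x* = 5
y-coordinate, sorted with cumulative weight:
  y=1 (V, w=6) cum 6
  y=1 (T, w=40) cum 46
  y=2 (U, w=100) cum 146
  y=2 (S, w=50) cum 196
  y=3 (Q, w=120) cum 316  ← median
  y=10 (P, w=150) cum 466
  y=11 (R, w=6) cum 472
⇒ y* = 3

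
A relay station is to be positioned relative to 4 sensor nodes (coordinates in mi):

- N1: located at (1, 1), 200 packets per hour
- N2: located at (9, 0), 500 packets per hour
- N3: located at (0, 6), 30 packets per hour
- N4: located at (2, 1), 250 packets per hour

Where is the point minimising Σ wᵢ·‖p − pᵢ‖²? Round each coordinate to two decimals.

The minimiser of Σwᵢ‖p−pᵢ‖² is the weighted centroid p* = (Σwᵢpᵢ)/(Σwᵢ).
Σwᵢ = 980.
Σwᵢxᵢ = 200·1 + 500·9 + 30·0 + 250·2 = 5200.
Σwᵢyᵢ = 200·1 + 500·0 + 30·6 + 250·1 = 630.
x* = 5200/980 = 5.31, y* = 630/980 = 0.64.

(5.31, 0.64)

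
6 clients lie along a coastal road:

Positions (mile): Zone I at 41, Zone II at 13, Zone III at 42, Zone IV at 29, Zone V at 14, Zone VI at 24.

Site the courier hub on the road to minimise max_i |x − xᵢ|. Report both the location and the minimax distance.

location 27.5, max distance 14.5

The 1-center on a line is the midpoint of the two extreme points: leftmost at 13, rightmost at 42.
Optimal location = (13 + 42)/2 = 27.5; maximum distance = (42 − 13)/2 = 14.5.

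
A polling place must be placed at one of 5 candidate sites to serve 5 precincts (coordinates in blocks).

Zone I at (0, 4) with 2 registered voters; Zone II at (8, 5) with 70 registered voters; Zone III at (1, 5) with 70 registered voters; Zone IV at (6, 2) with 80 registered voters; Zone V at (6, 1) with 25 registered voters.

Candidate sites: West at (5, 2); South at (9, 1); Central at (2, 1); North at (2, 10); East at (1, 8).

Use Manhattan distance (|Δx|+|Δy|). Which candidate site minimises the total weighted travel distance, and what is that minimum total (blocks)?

Total weighted distance at each candidate:
  West (5, 2): total = 1054
  South (9, 1): total = 1609
  Central (2, 1): total = 1560
  North (2, 10): total = 2491
  East (1, 8): total = 2100
Minimum is at West with total 1054 blocks.

West, total 1054 blocks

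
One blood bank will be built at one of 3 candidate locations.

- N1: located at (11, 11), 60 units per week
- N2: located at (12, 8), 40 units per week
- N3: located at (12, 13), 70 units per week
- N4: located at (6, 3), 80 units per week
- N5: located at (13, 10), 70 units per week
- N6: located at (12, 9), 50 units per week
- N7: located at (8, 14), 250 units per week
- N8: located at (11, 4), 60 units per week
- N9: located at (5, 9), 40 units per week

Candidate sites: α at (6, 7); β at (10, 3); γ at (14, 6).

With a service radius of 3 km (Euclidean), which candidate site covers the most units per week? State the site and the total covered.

β, covering 60

Coverage radius r = 3 km; a point is covered iff (Δx)²+(Δy)² ≤ 3² = 9.
  α (6, 7): covers {N9} → 40
  β (10, 3): covers {N8} → 60
  γ (14, 6): covers {N2} → 40
Maximum coverage at β: 60 units per week.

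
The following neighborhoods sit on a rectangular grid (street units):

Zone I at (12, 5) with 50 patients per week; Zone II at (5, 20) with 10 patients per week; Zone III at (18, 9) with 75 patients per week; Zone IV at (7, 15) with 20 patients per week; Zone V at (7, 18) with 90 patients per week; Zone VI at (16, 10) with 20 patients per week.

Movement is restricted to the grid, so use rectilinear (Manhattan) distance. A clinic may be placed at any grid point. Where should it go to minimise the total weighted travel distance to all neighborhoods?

(12, 10)

Manhattan distance separates: Σwᵢ(|x−xᵢ|+|y−yᵢ|) = Σwᵢ|x−xᵢ| + Σwᵢ|y−yᵢ|, so x and y are optimised independently as 1-D weighted medians.
Total weight W = 265; half = 132.5.
x-coordinate, sorted with cumulative weight:
  x=5 (Zone II, w=10) cum 10
  x=7 (Zone IV, w=20) cum 30
  x=7 (Zone V, w=90) cum 120
  x=12 (Zone I, w=50) cum 170  ← median
  x=16 (Zone VI, w=20) cum 190
  x=18 (Zone III, w=75) cum 265
⇒ x* = 12
y-coordinate, sorted with cumulative weight:
  y=5 (Zone I, w=50) cum 50
  y=9 (Zone III, w=75) cum 125
  y=10 (Zone VI, w=20) cum 145  ← median
  y=15 (Zone IV, w=20) cum 165
  y=18 (Zone V, w=90) cum 255
  y=20 (Zone II, w=10) cum 265
⇒ y* = 10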